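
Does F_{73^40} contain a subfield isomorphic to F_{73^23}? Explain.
No: F_{73^23} is not a subfield of F_{73^40}

F_{p^m} embeds in F_{p^n} iff m | n. Here 23 ∤ 40 (since 40 = 1·23 + 17 with remainder 17 ≠ 0), so F_{73^23} is not a subfield of F_{73^40}. Equivalently: if it were, the tower law would give 23 = [F_{73^23}:F_73] dividing [F_{73^40}:F_73] = 40, contradiction.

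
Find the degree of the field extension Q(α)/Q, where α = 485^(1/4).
[Q(α):Q] = 4

α is a root of x^4 - 485. By Eisenstein's criterion at the prime p = 5 (which divides the constant term 485 but p^2 = 25 does not, since 485 is squarefree), x^4 - 485 is irreducible over Q. Hence [Q(α):Q] = 4.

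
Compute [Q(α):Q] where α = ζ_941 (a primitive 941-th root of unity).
[Q(α):Q] = 940

The minimal polynomial of ζ_941 over Q is the 941-th cyclotomic polynomial Φ_941(x), which is irreducible over Q and has degree φ(941) = 940. Hence [Q(α):Q] = φ(941) = 940.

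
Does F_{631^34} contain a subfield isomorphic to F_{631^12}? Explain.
No: F_{631^12} is not a subfield of F_{631^34}

F_{p^m} embeds in F_{p^n} iff m | n. Here 12 ∤ 34 (since 34 = 2·12 + 10 with remainder 10 ≠ 0), so F_{631^12} is not a subfield of F_{631^34}. Equivalently: if it were, the tower law would give 12 = [F_{631^12}:F_631] dividing [F_{631^34}:F_631] = 34, contradiction.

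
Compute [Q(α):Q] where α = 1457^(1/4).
[Q(α):Q] = 4

α is a root of x^4 - 1457. By Eisenstein's criterion at the prime p = 31 (which divides the constant term 1457 but p^2 = 961 does not, since 1457 is squarefree), x^4 - 1457 is irreducible over Q. Hence [Q(α):Q] = 4.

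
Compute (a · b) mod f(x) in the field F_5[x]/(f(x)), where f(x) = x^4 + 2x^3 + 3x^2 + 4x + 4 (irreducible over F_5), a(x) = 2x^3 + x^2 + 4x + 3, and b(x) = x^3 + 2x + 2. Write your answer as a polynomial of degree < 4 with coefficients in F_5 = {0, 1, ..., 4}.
a · b ≡ 4x^3 + 4x + 4 (mod f(x))

Multiply in F_5[x]: a(x)·b(x) = (2x^3 + x^2 + 4x + 3)·(x^3 + 2x + 2) = 2x^6 + x^5 + 3x^4 + 4x^3 + 4x + 1. This has degree ≥ 4, so divide by f(x) over F_5: 2x^6 + x^5 + 3x^4 + 4x^3 + 4x + 1 = (2x^2 + 2x + 3)·(x^4 + 2x^3 + 3x^2 + 4x + 4) + (4x^3 + 4x + 4). Hence a·b ≡ 4x^3 + 4x + 4 (mod f). (F_5[x]/(f) is a field with 5^4 = 625 elements since f is irreducible of degree 4.)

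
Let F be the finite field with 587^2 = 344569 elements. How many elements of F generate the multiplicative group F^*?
There are φ(344568) = 98112 primitive elements

F_q^* is cyclic of order q - 1 = 344568. A cyclic group of order m has exactly φ(m) generators. Here m = 344568 = 2^3 · 3 · 7^2 · 293, so the number of primitive elements is φ(344568) = 98112.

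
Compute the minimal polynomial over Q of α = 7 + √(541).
m_α(x) = x^2 - 14x - 492

From α - 7 = √(541), squaring gives (α - 7)^2 = 541, i.e. α^2 - 14α + 49 = 541, so α^2 - 14α - 492 = 0. The discriminant of x^2 - 14x - 492 is (-14)^2 - 4·(-492) = 196 + 1968 = 2164, and 4·(541) is not a perfect square in Q since 541 is squarefree and ≠ 1. Hence x^2 - 14x - 492 is irreducible over Q and is the minimal polynomial of α.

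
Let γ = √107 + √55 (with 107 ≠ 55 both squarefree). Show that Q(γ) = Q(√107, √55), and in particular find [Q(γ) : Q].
[Q(γ) : Q] = 4 (equivalently, Q(γ) = Q(√107, √55))

Obviously Q(γ) ⊆ Q(√107, √55), and [Q(√107, √55):Q] = 4 (since 107, 55 are distinct squarefree integers > 1 with 5885 not a perfect square). To show equality we compute the minimal polynomial of γ. From γ = √107 + √55: γ^2 = 107 + 2√(5885) + 55 = 162 + 2√(5885), so γ^2 - 162 = 2√(5885); squaring, (γ^2 - 162)^2 = 4·5885, i.e. γ^4 - 324γ^2 + 26244 - 23540 = 0, i.e. γ^4 - 324γ^2 + 2704 = 0. So γ is a root of x^4 - 324x^2 + 2704. This polynomial is irreducible over Q: it has no rational root (each ±√107 ± √55 is irrational), and any factorization into two quadratics over Q would force √(5885) ∈ Q (pairing opposite roots) or √107, √55 ∈ Q (other pairings), all impossible. Hence [Q(γ):Q] = 4 = [Q(√107, √55):Q], so Q(γ) = Q(√107, √55).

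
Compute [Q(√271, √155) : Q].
[Q(√271, √155) : Q] = 4

[Q(√271):Q] = 2 (min poly x^2 - 271, irreducible since 271 is squarefree > 1). For the top step, suppose √155 ∈ Q(√271), say √155 = c + d√271 with c, d ∈ Q. Squaring: 155 = c^2 + 271d^2 + 2cd√271. Since √271 ∉ Q this forces 2cd = 0. If d = 0 then √155 = c ∈ Q, contradicting 155 squarefree > 1. If c = 0 then 155 = 271d^2, so 271·155 = (271d)^2 is a perfect square in Q — but 271·155 = 42005 is not a perfect square (since 271 and 155 are distinct squarefree integers). Contradiction. Hence √155 ∉ Q(√271), so x^2 - 155 stays irreducible over Q(√271) and [Q(√271, √155) : Q(√271)] = 2. By the tower law, [Q(√271, √155) : Q] = 2 · 2 = 4.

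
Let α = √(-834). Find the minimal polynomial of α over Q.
m_α(x) = x^2 + 834

α satisfies α^2 + 834 = 0, so x^2 + 834 annihilates α. Since d = -834 is squarefree and ≠ 1, it is not a perfect square in Q, so x^2 + 834 has no rational root and is therefore irreducible over Q (a degree-2 polynomial over a field is irreducible iff it has no root). Hence m_α(x) = x^2 + 834.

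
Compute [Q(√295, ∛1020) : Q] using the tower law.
[Q(√295, ∛1020) : Q] = 6

Let L = Q(√295, ∛1020). Since Q(√295) ⊂ L and [Q(√295):Q] = 2, the tower law gives 2 | [L:Q]. Likewise Q(∛1020) ⊂ L with [Q(∛1020):Q] = 3 (because 1020 is not a perfect cube), so 3 | [L:Q]. As gcd(2,3) = 1, [L:Q] is divisible by 6. Conversely L is generated over Q by √295 and ∛1020, so [L:Q] ≤ 2·3 = 6. Therefore [Q(√295, ∛1020) : Q] = 6.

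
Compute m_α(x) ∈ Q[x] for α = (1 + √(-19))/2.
m_α(x) = x^2 - x + 5

From 2α - 1 = √(-19), squaring gives (2α - 1)^2 = -19, i.e. 4α^2 - 4α + 1 = -19, so α^2 - α + (1 + 19)/4 = 0. Since -19 ≡ 1 (mod 4), (1 + 19)/4 = 5 ∈ Z. The polynomial x^2 - x + 5 has discriminant 1 - 4·(5) = -19, which is not a perfect square in Q (d = -19 is squarefree and ≠ 1), so x^2 - x + 5 is irreducible over Q. It is the minimal polynomial of α.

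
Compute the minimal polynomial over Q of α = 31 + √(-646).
m_α(x) = x^2 - 62x + 1607

From α - 31 = √(-646), squaring gives (α - 31)^2 = -646, i.e. α^2 - 62α + 961 = -646, so α^2 - 62α + 1607 = 0. The discriminant of x^2 - 62x + 1607 is (-62)^2 - 4·(1607) = 3844 - 6428 = -2584, and 4·(-646) is not a perfect square in Q since -646 is squarefree and ≠ 1. Hence x^2 - 62x + 1607 is irreducible over Q and is the minimal polynomial of α.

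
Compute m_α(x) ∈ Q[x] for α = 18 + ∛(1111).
m_α(x) = x^3 - 54x^2 + 972x - 6943

Set β = α - 18 = ∛(1111), so β^3 = 1111. Then (α - 18)^3 - 1111 = 0, i.e. α is a root of g(x) = (x - 18)^3 - 1111 = x^3 - 54x^2 + 972x - 6943. Since g(x) = h(x - 18) where h(x) = x^3 - 1111, and h is irreducible over Q (because 1111 is not a perfect cube, so h has no rational root, and a monic cubic with no rational root is irreducible), g is also irreducible (irreducibility is preserved under the substitution x → x - 18). Hence m_α(x) = x^3 - 54x^2 + 972x - 6943.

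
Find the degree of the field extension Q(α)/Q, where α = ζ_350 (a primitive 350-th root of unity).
[Q(α):Q] = 120

The minimal polynomial of ζ_350 over Q is the 350-th cyclotomic polynomial Φ_350(x), which is irreducible over Q and has degree φ(350) = 120. Hence [Q(α):Q] = φ(350) = 120.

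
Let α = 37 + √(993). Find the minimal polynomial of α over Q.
m_α(x) = x^2 - 74x + 376

From α - 37 = √(993), squaring gives (α - 37)^2 = 993, i.e. α^2 - 74α + 1369 = 993, so α^2 - 74α + 376 = 0. The discriminant of x^2 - 74x + 376 is (-74)^2 - 4·(376) = 5476 - 1504 = 3972, and 4·(993) is not a perfect square in Q since 993 is squarefree and ≠ 1. Hence x^2 - 74x + 376 is irreducible over Q and is the minimal polynomial of α.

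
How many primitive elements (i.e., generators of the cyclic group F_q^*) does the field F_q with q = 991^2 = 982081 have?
There are φ(982080) = 230400 primitive elements

F_q^* is cyclic of order q - 1 = 982080. A cyclic group of order m has exactly φ(m) generators. Here m = 982080 = 2^6 · 3^2 · 5 · 11 · 31, so the number of primitive elements is φ(982080) = 230400.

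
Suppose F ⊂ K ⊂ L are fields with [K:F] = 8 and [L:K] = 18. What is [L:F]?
[L:F] = 144

The tower law says that for any tower of field extensions F ⊂ K ⊂ L with finite degrees, [L:F] = [L:K] · [K:F]. Here this gives [L:F] = 18 · 8 = 144.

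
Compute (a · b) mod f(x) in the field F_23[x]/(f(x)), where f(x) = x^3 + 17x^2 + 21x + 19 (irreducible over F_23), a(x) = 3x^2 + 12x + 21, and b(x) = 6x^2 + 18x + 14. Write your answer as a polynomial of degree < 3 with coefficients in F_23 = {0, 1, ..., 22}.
a · b ≡ 7x^2 + 5x + 11 (mod f(x))

Multiply in F_23[x]: a(x)·b(x) = (3x^2 + 12x + 21)·(6x^2 + 18x + 14) = 18x^4 + 11x^3 + 16x^2 + 17x + 18. This has degree ≥ 3, so divide by f(x) over F_23: 18x^4 + 11x^3 + 16x^2 + 17x + 18 = (18x + 4)·(x^3 + 17x^2 + 21x + 19) + (7x^2 + 5x + 11). Hence a·b ≡ 7x^2 + 5x + 11 (mod f). (F_23[x]/(f) is a field with 23^3 = 12167 elements since f is irreducible of degree 3.)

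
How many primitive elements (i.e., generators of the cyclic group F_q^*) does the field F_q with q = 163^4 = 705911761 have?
There are φ(705911760) = 183582720 primitive elements

F_q^* is cyclic of order q - 1 = 705911760. A cyclic group of order m has exactly φ(m) generators. Here m = 705911760 = 2^4 · 3^4 · 5 · 41 · 2657, so the number of primitive elements is φ(705911760) = 183582720.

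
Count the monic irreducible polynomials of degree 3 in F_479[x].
There are 36633920 monic irreducible polynomials of degree 3 over F_479

Each element of F_{479^3} that lies in no proper subfield is a root of exactly one monic irreducible of degree 3 over F_479, and each such polynomial has 3 distinct roots in F_{479^3}. By Möbius inversion the count is N_479(3) = (1/3) Σ_{d|3} μ(3/d) · 479^d = (1/3)(μ(3)·479^1 + μ(1)·479^3) = 109901760/3 = 36633920.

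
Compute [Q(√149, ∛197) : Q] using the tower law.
[Q(√149, ∛197) : Q] = 6

Let L = Q(√149, ∛197). Since Q(√149) ⊂ L and [Q(√149):Q] = 2, the tower law gives 2 | [L:Q]. Likewise Q(∛197) ⊂ L with [Q(∛197):Q] = 3 (because 197 is not a perfect cube), so 3 | [L:Q]. As gcd(2,3) = 1, [L:Q] is divisible by 6. Conversely L is generated over Q by √149 and ∛197, so [L:Q] ≤ 2·3 = 6. Therefore [Q(√149, ∛197) : Q] = 6.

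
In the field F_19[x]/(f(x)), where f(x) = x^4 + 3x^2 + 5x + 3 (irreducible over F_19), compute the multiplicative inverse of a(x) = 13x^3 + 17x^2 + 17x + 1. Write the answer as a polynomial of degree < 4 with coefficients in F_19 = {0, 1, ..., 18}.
a(x)^(-1) ≡ 13x^3 + 9x^2 + 18x (mod f(x))

Since f is irreducible over F_19, F_19[x]/(f) is a field and a(x) ≠ 0 has an inverse. Apply the extended Euclidean algorithm to f(x) and a(x) in F_19[x]: f(x) = (3x + 18)·a(x) + (7x^2 + 4);  a(x) = (10x + 16)·(7x^2 + 4) + (15x + 13);  (7x^2 + 4) = (3x + 5)·(15x + 13) + (15). The last nonzero remainder is the constant 15 = gcd(f, a) in F_19. Back-substituting through the division chain expresses 15 = s(x)·a(x) + t(x)·f(x) with s(x) ≡ 5x^3 + 2x^2 + 4x (mod f), so (5x^3 + 2x^2 + 4x)·a(x) ≡ 15 (mod f). Multiplying by 15^(-1) ≡ 14 in F_19 gives a(x)^(-1) ≡ 14·(5x^3 + 2x^2 + 4x) ≡ 13x^3 + 9x^2 + 18x (mod f). Check: (13x^3 + 17x^2 + 17x + 1)·(13x^3 + 9x^2 + 18x) = 17x^6 + 15x^5 + 16x^3 + 11x^2 + 18x ≡ 1 (mod x^4 + 3x^2 + 5x + 3).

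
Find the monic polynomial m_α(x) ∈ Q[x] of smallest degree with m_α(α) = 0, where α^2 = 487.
m_α(x) = x^2 - 487

α satisfies α^2 - 487 = 0, so x^2 - 487 annihilates α. Since d = 487 is squarefree and ≠ 1, it is not a perfect square in Q, so x^2 - 487 has no rational root and is therefore irreducible over Q (a degree-2 polynomial over a field is irreducible iff it has no root). Hence m_α(x) = x^2 - 487.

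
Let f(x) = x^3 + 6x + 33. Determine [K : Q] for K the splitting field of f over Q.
[K : Q] = 6

By the rational root test, any rational root of the monic integer polynomial f(x) = x^3 + 6x + 33 must be an integer dividing the constant term 33, i.e. one of ±{1, 3, 11, 33}. Evaluating: f(1) = 40, f(-1) = 26, f(3) = 78, f(-3) = -12, f(11) = 1430, f(-11) = -1364, f(33) = 36168, f(-33) = -36102; none is 0, so f has no rational root and is therefore irreducible over Q (a cubic with no linear factor over a field is irreducible). For an irreducible cubic, the Galois group is A_3 or S_3 according as the discriminant disc(f) = -4a^3 - 27b^2 = -4·(6)^3 - 27·(33)^2 = -30267 is or is not a square in Q. Here disc(f) = -30267 is not a perfect square in Q, so the Galois group of f over Q is not contained in A_3 and must be all of S_3. The splitting field has degree |S_3| = 6 over Q, so [K : Q] = 6.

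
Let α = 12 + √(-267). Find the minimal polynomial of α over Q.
m_α(x) = x^2 - 24x + 411

From α - 12 = √(-267), squaring gives (α - 12)^2 = -267, i.e. α^2 - 24α + 144 = -267, so α^2 - 24α + 411 = 0. The discriminant of x^2 - 24x + 411 is (-24)^2 - 4·(411) = 576 - 1644 = -1068, and 4·(-267) is not a perfect square in Q since -267 is squarefree and ≠ 1. Hence x^2 - 24x + 411 is irreducible over Q and is the minimal polynomial of α.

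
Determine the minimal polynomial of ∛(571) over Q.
m_α(x) = x^3 - 571

α satisfies α^3 = 571, so x^3 - 571 annihilates α. By the rational root test, a rational root p/q (in lowest terms) of x^3 - 571 would satisfy p^3 = 571 q^3, forcing q = 1 and p^3 = 571; but 571 is not a perfect cube, contradiction. A monic cubic over Q with no rational root is irreducible (any nontrivial factorization would include a linear factor). Hence x^3 - 571 is the minimal polynomial of α, and in particular [Q(α):Q] = 3.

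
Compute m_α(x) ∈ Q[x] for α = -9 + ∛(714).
m_α(x) = x^3 + 27x^2 + 243x + 15

Set β = α + 9 = ∛(714), so β^3 = 714. Then (α + 9)^3 - 714 = 0, i.e. α is a root of g(x) = (x + 9)^3 - 714 = x^3 + 27x^2 + 243x + 15. Since g(x) = h(x + 9) where h(x) = x^3 - 714, and h is irreducible over Q (because 714 is not a perfect cube, so h has no rational root, and a monic cubic with no rational root is irreducible), g is also irreducible (irreducibility is preserved under the substitution x → x + 9). Hence m_α(x) = x^3 + 27x^2 + 243x + 15.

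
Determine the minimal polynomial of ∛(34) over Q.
m_α(x) = x^3 - 34

α satisfies α^3 = 34, so x^3 - 34 annihilates α. By the rational root test, a rational root p/q (in lowest terms) of x^3 - 34 would satisfy p^3 = 34 q^3, forcing q = 1 and p^3 = 34; but 34 is not a perfect cube, contradiction. A monic cubic over Q with no rational root is irreducible (any nontrivial factorization would include a linear factor). Hence x^3 - 34 is the minimal polynomial of α, and in particular [Q(α):Q] = 3.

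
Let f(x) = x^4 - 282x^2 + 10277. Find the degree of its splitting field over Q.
[K : Q] = 4

Solving the quadratic in x^2: x^2 = (282 ± √(282^2 - 4·10277))/2 = (282 ± √38416)/2 = (282 ± 196)/2, giving x^2 = 239 or x^2 = 43. So f(x) = (x^2 - 239)(x^2 - 43) and the roots of f are ±√239, ±√43. Hence the splitting field is K = Q(√239, √43). Since 239 and 43 are distinct squarefree integers > 1, their product 10277 is not a perfect square, so √43 ∉ Q(√239). By the tower law [K:Q] = [Q(√239,√43):Q(√239)] · [Q(√239):Q] = 2 · 2 = 4.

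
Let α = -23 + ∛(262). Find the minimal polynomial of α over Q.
m_α(x) = x^3 + 69x^2 + 1587x + 11905

Set β = α + 23 = ∛(262), so β^3 = 262. Then (α + 23)^3 - 262 = 0, i.e. α is a root of g(x) = (x + 23)^3 - 262 = x^3 + 69x^2 + 1587x + 11905. Since g(x) = h(x + 23) where h(x) = x^3 - 262, and h is irreducible over Q (because 262 is not a perfect cube, so h has no rational root, and a monic cubic with no rational root is irreducible), g is also irreducible (irreducibility is preserved under the substitution x → x + 23). Hence m_α(x) = x^3 + 69x^2 + 1587x + 11905.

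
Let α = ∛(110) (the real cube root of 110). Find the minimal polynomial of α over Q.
m_α(x) = x^3 - 110

α satisfies α^3 = 110, so x^3 - 110 annihilates α. By the rational root test, a rational root p/q (in lowest terms) of x^3 - 110 would satisfy p^3 = 110 q^3, forcing q = 1 and p^3 = 110; but 110 is not a perfect cube, contradiction. A monic cubic over Q with no rational root is irreducible (any nontrivial factorization would include a linear factor). Hence x^3 - 110 is the minimal polynomial of α, and in particular [Q(α):Q] = 3.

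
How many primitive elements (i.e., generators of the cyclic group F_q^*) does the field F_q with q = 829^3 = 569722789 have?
There are φ(569722788) = 180623520 primitive elements

F_q^* is cyclic of order q - 1 = 569722788. A cyclic group of order m has exactly φ(m) generators. Here m = 569722788 = 2^2 · 3^3 · 23 · 211 · 1087, so the number of primitive elements is φ(569722788) = 180623520.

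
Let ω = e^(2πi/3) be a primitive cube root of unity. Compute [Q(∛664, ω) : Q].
[Q(∛664, ω) : Q] = 6

[Q(∛664):Q] = 3 (min poly x^3 - 664, irreducible since 664 is not a perfect cube). [Q(ω):Q] = 2 (min poly x^2 + x + 1). Since Q(∛664) ⊂ R and ω ∉ R, we have ω ∉ Q(∛664), so x^2 + x + 1 remains irreducible over Q(∛664) and [Q(∛664, ω) : Q(∛664)] = 2. By the tower law, [Q(∛664, ω) : Q] = 3 · 2 = 6. (In fact Q(∛664, ω) is the splitting field of x^3 - 664 over Q.)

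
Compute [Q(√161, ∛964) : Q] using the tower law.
[Q(√161, ∛964) : Q] = 6

Let L = Q(√161, ∛964). Since Q(√161) ⊂ L and [Q(√161):Q] = 2, the tower law gives 2 | [L:Q]. Likewise Q(∛964) ⊂ L with [Q(∛964):Q] = 3 (because 964 is not a perfect cube), so 3 | [L:Q]. As gcd(2,3) = 1, [L:Q] is divisible by 6. Conversely L is generated over Q by √161 and ∛964, so [L:Q] ≤ 2·3 = 6. Therefore [Q(√161, ∛964) : Q] = 6.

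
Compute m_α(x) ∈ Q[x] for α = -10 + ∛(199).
m_α(x) = x^3 + 30x^2 + 300x + 801

Set β = α + 10 = ∛(199), so β^3 = 199. Then (α + 10)^3 - 199 = 0, i.e. α is a root of g(x) = (x + 10)^3 - 199 = x^3 + 30x^2 + 300x + 801. Since g(x) = h(x + 10) where h(x) = x^3 - 199, and h is irreducible over Q (because 199 is not a perfect cube, so h has no rational root, and a monic cubic with no rational root is irreducible), g is also irreducible (irreducibility is preserved under the substitution x → x + 10). Hence m_α(x) = x^3 + 30x^2 + 300x + 801.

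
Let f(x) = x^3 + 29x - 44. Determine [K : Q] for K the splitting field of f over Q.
[K : Q] = 6

By the rational root test, any rational root of the monic integer polynomial f(x) = x^3 + 29x - 44 must be an integer dividing the constant term -44, i.e. one of ±{1, 2, 4, 11, 22, 44}. Evaluating: f(1) = -14, f(-1) = -74, f(2) = 22, f(-2) = -110, f(4) = 136, f(-4) = -224, f(11) = 1606, f(-11) = -1694, f(22) = 11242, f(-22) = -11330, f(44) = 86416, f(-44) = -86504; none is 0, so f has no rational root and is therefore irreducible over Q (a cubic with no linear factor over a field is irreducible). For an irreducible cubic, the Galois group is A_3 or S_3 according as the discriminant disc(f) = -4a^3 - 27b^2 = -4·(29)^3 - 27·(-44)^2 = -149828 is or is not a square in Q. Here disc(f) = -149828 is not a perfect square in Q, so the Galois group of f over Q is not contained in A_3 and must be all of S_3. The splitting field has degree |S_3| = 6 over Q, so [K : Q] = 6.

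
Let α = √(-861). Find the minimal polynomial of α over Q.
m_α(x) = x^2 + 861

α satisfies α^2 + 861 = 0, so x^2 + 861 annihilates α. Since d = -861 is squarefree and ≠ 1, it is not a perfect square in Q, so x^2 + 861 has no rational root and is therefore irreducible over Q (a degree-2 polynomial over a field is irreducible iff it has no root). Hence m_α(x) = x^2 + 861.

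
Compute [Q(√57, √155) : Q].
[Q(√57, √155) : Q] = 4

[Q(√57):Q] = 2 (min poly x^2 - 57, irreducible since 57 is squarefree > 1). For the top step, suppose √155 ∈ Q(√57), say √155 = c + d√57 with c, d ∈ Q. Squaring: 155 = c^2 + 57d^2 + 2cd√57. Since √57 ∉ Q this forces 2cd = 0. If d = 0 then √155 = c ∈ Q, contradicting 155 squarefree > 1. If c = 0 then 155 = 57d^2, so 57·155 = (57d)^2 is a perfect square in Q — but 57·155 = 8835 is not a perfect square (since 57 and 155 are distinct squarefree integers). Contradiction. Hence √155 ∉ Q(√57), so x^2 - 155 stays irreducible over Q(√57) and [Q(√57, √155) : Q(√57)] = 2. By the tower law, [Q(√57, √155) : Q] = 2 · 2 = 4.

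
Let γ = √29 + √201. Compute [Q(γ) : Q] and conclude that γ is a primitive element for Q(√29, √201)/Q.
[Q(γ) : Q] = 4 (equivalently, Q(γ) = Q(√29, √201))

Obviously Q(γ) ⊆ Q(√29, √201), and [Q(√29, √201):Q] = 4 (since 29, 201 are distinct squarefree integers > 1 with 5829 not a perfect square). To show equality we compute the minimal polynomial of γ. From γ = √29 + √201: γ^2 = 29 + 2√(5829) + 201 = 230 + 2√(5829), so γ^2 - 230 = 2√(5829); squaring, (γ^2 - 230)^2 = 4·5829, i.e. γ^4 - 460γ^2 + 52900 - 23316 = 0, i.e. γ^4 - 460γ^2 + 29584 = 0. So γ is a root of x^4 - 460x^2 + 29584. This polynomial is irreducible over Q: it has no rational root (each ±√29 ± √201 is irrational), and any factorization into two quadratics over Q would force √(5829) ∈ Q (pairing opposite roots) or √29, √201 ∈ Q (other pairings), all impossible. Hence [Q(γ):Q] = 4 = [Q(√29, √201):Q], so Q(γ) = Q(√29, √201).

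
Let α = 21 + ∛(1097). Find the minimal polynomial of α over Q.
m_α(x) = x^3 - 63x^2 + 1323x - 10358

Set β = α - 21 = ∛(1097), so β^3 = 1097. Then (α - 21)^3 - 1097 = 0, i.e. α is a root of g(x) = (x - 21)^3 - 1097 = x^3 - 63x^2 + 1323x - 10358. Since g(x) = h(x - 21) where h(x) = x^3 - 1097, and h is irreducible over Q (because 1097 is not a perfect cube, so h has no rational root, and a monic cubic with no rational root is irreducible), g is also irreducible (irreducibility is preserved under the substitution x → x - 21). Hence m_α(x) = x^3 - 63x^2 + 1323x - 10358.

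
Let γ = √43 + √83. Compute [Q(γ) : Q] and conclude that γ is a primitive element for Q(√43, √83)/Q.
[Q(γ) : Q] = 4 (equivalently, Q(γ) = Q(√43, √83))

Obviously Q(γ) ⊆ Q(√43, √83), and [Q(√43, √83):Q] = 4 (since 43, 83 are distinct squarefree integers > 1 with 3569 not a perfect square). To show equality we compute the minimal polynomial of γ. From γ = √43 + √83: γ^2 = 43 + 2√(3569) + 83 = 126 + 2√(3569), so γ^2 - 126 = 2√(3569); squaring, (γ^2 - 126)^2 = 4·3569, i.e. γ^4 - 252γ^2 + 15876 - 14276 = 0, i.e. γ^4 - 252γ^2 + 1600 = 0. So γ is a root of x^4 - 252x^2 + 1600. This polynomial is irreducible over Q: it has no rational root (each ±√43 ± √83 is irrational), and any factorization into two quadratics over Q would force √(3569) ∈ Q (pairing opposite roots) or √43, √83 ∈ Q (other pairings), all impossible. Hence [Q(γ):Q] = 4 = [Q(√43, √83):Q], so Q(γ) = Q(√43, √83).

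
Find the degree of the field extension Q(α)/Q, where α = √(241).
[Q(α):Q] = 2

[Q(α):Q] equals the degree of the minimal polynomial of α. Here α^2 = 241 and x^2 - 241 is irreducible (d = 241 is squarefree, ≠ 1, hence not a square), so deg(m_α) = 2. Thus [Q(α):Q] = 2.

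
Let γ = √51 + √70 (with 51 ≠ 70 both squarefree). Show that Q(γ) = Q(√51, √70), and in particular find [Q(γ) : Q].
[Q(γ) : Q] = 4 (equivalently, Q(γ) = Q(√51, √70))

Obviously Q(γ) ⊆ Q(√51, √70), and [Q(√51, √70):Q] = 4 (since 51, 70 are distinct squarefree integers > 1 with 3570 not a perfect square). To show equality we compute the minimal polynomial of γ. From γ = √51 + √70: γ^2 = 51 + 2√(3570) + 70 = 121 + 2√(3570), so γ^2 - 121 = 2√(3570); squaring, (γ^2 - 121)^2 = 4·3570, i.e. γ^4 - 242γ^2 + 14641 - 14280 = 0, i.e. γ^4 - 242γ^2 + 361 = 0. So γ is a root of x^4 - 242x^2 + 361. This polynomial is irreducible over Q: it has no rational root (each ±√51 ± √70 is irrational), and any factorization into two quadratics over Q would force √(3570) ∈ Q (pairing opposite roots) or √51, √70 ∈ Q (other pairings), all impossible. Hence [Q(γ):Q] = 4 = [Q(√51, √70):Q], so Q(γ) = Q(√51, √70).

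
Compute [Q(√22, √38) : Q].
[Q(√22, √38) : Q] = 4

[Q(√22):Q] = 2 (min poly x^2 - 22, irreducible since 22 is squarefree > 1). For the top step, suppose √38 ∈ Q(√22), say √38 = c + d√22 with c, d ∈ Q. Squaring: 38 = c^2 + 22d^2 + 2cd√22. Since √22 ∉ Q this forces 2cd = 0. If d = 0 then √38 = c ∈ Q, contradicting 38 squarefree > 1. If c = 0 then 38 = 22d^2, so 22·38 = (22d)^2 is a perfect square in Q — but 22·38 = 836 is not a perfect square (since 22 and 38 are distinct squarefree integers). Contradiction. Hence √38 ∉ Q(√22), so x^2 - 38 stays irreducible over Q(√22) and [Q(√22, √38) : Q(√22)] = 2. By the tower law, [Q(√22, √38) : Q] = 2 · 2 = 4.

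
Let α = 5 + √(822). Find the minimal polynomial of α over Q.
m_α(x) = x^2 - 10x - 797

From α - 5 = √(822), squaring gives (α - 5)^2 = 822, i.e. α^2 - 10α + 25 = 822, so α^2 - 10α - 797 = 0. The discriminant of x^2 - 10x - 797 is (-10)^2 - 4·(-797) = 100 + 3188 = 3288, and 4·(822) is not a perfect square in Q since 822 is squarefree and ≠ 1. Hence x^2 - 10x - 797 is irreducible over Q and is the minimal polynomial of α.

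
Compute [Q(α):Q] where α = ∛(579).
[Q(α):Q] = 3

The minimal polynomial of α is x^3 - 579, irreducible over Q since 579 is not a perfect cube (so x^3 - 579 has no rational root). Hence [Q(α):Q] = deg(m_α) = 3.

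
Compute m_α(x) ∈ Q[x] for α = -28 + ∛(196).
m_α(x) = x^3 + 84x^2 + 2352x + 21756

Set β = α + 28 = ∛(196), so β^3 = 196. Then (α + 28)^3 - 196 = 0, i.e. α is a root of g(x) = (x + 28)^3 - 196 = x^3 + 84x^2 + 2352x + 21756. Since g(x) = h(x + 28) where h(x) = x^3 - 196, and h is irreducible over Q (because 196 is not a perfect cube, so h has no rational root, and a monic cubic with no rational root is irreducible), g is also irreducible (irreducibility is preserved under the substitution x → x + 28). Hence m_α(x) = x^3 + 84x^2 + 2352x + 21756.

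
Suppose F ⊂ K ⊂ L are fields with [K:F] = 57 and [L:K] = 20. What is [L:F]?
[L:F] = 1140

The tower law says that for any tower of field extensions F ⊂ K ⊂ L with finite degrees, [L:F] = [L:K] · [K:F]. Here this gives [L:F] = 20 · 57 = 1140.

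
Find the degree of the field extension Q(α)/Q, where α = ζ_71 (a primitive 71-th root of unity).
[Q(α):Q] = 70

The minimal polynomial of ζ_71 over Q is the 71-th cyclotomic polynomial Φ_71(x), which is irreducible over Q and has degree φ(71) = 70. Hence [Q(α):Q] = φ(71) = 70.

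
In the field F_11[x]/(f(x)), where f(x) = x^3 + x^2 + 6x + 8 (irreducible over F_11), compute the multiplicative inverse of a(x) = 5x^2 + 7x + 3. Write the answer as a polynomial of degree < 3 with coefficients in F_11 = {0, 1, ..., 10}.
a(x)^(-1) ≡ 10x^2 + 4x + 8 (mod f(x))

Since f is irreducible over F_11, F_11[x]/(f) is a field and a(x) ≠ 0 has an inverse. Apply the extended Euclidean algorithm to f(x) and a(x) in F_11[x]: f(x) = (9x + 3)·a(x) + (2x + 10);  a(x) = (8x + 2)·(2x + 10) + (5). The last nonzero remainder is the constant 5 = gcd(f, a) in F_11. Back-substituting through the division chain expresses 5 = s(x)·a(x) + t(x)·f(x) with s(x) ≡ 6x^2 + 9x + 7 (mod f), so (6x^2 + 9x + 7)·a(x) ≡ 5 (mod f). Multiplying by 5^(-1) ≡ 9 in F_11 gives a(x)^(-1) ≡ 9·(6x^2 + 9x + 7) ≡ 10x^2 + 4x + 8 (mod f). Check: (5x^2 + 7x + 3)·(10x^2 + 4x + 8) = 6x^4 + 2x^3 + 10x^2 + 2x + 2 ≡ 1 (mod x^3 + x^2 + 6x + 8).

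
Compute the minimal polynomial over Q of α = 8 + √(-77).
m_α(x) = x^2 - 16x + 141

From α - 8 = √(-77), squaring gives (α - 8)^2 = -77, i.e. α^2 - 16α + 64 = -77, so α^2 - 16α + 141 = 0. The discriminant of x^2 - 16x + 141 is (-16)^2 - 4·(141) = 256 - 564 = -308, and 4·(-77) is not a perfect square in Q since -77 is squarefree and ≠ 1. Hence x^2 - 16x + 141 is irreducible over Q and is the minimal polynomial of α.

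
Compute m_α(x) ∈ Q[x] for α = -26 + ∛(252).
m_α(x) = x^3 + 78x^2 + 2028x + 17324

Set β = α + 26 = ∛(252), so β^3 = 252. Then (α + 26)^3 - 252 = 0, i.e. α is a root of g(x) = (x + 26)^3 - 252 = x^3 + 78x^2 + 2028x + 17324. Since g(x) = h(x + 26) where h(x) = x^3 - 252, and h is irreducible over Q (because 252 is not a perfect cube, so h has no rational root, and a monic cubic with no rational root is irreducible), g is also irreducible (irreducibility is preserved under the substitution x → x + 26). Hence m_α(x) = x^3 + 78x^2 + 2028x + 17324.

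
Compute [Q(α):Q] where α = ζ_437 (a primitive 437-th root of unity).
[Q(α):Q] = 396

The minimal polynomial of ζ_437 over Q is the 437-th cyclotomic polynomial Φ_437(x), which is irreducible over Q and has degree φ(437) = 396. Hence [Q(α):Q] = φ(437) = 396.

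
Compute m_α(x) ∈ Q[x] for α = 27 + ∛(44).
m_α(x) = x^3 - 81x^2 + 2187x - 19727

Set β = α - 27 = ∛(44), so β^3 = 44. Then (α - 27)^3 - 44 = 0, i.e. α is a root of g(x) = (x - 27)^3 - 44 = x^3 - 81x^2 + 2187x - 19727. Since g(x) = h(x - 27) where h(x) = x^3 - 44, and h is irreducible over Q (because 44 is not a perfect cube, so h has no rational root, and a monic cubic with no rational root is irreducible), g is also irreducible (irreducibility is preserved under the substitution x → x - 27). Hence m_α(x) = x^3 - 81x^2 + 2187x - 19727.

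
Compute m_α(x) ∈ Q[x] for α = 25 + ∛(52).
m_α(x) = x^3 - 75x^2 + 1875x - 15677

Set β = α - 25 = ∛(52), so β^3 = 52. Then (α - 25)^3 - 52 = 0, i.e. α is a root of g(x) = (x - 25)^3 - 52 = x^3 - 75x^2 + 1875x - 15677. Since g(x) = h(x - 25) where h(x) = x^3 - 52, and h is irreducible over Q (because 52 is not a perfect cube, so h has no rational root, and a monic cubic with no rational root is irreducible), g is also irreducible (irreducibility is preserved under the substitution x → x - 25). Hence m_α(x) = x^3 - 75x^2 + 1875x - 15677.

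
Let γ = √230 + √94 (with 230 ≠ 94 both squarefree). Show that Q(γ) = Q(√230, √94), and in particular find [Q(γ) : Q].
[Q(γ) : Q] = 4 (equivalently, Q(γ) = Q(√230, √94))

Obviously Q(γ) ⊆ Q(√230, √94), and [Q(√230, √94):Q] = 4 (since 230, 94 are distinct squarefree integers > 1 with 21620 not a perfect square). To show equality we compute the minimal polynomial of γ. From γ = √230 + √94: γ^2 = 230 + 2√(21620) + 94 = 324 + 2√(21620), so γ^2 - 324 = 2√(21620); squaring, (γ^2 - 324)^2 = 4·21620, i.e. γ^4 - 648γ^2 + 104976 - 86480 = 0, i.e. γ^4 - 648γ^2 + 18496 = 0. So γ is a root of x^4 - 648x^2 + 18496. This polynomial is irreducible over Q: it has no rational root (each ±√230 ± √94 is irrational), and any factorization into two quadratics over Q would force √(21620) ∈ Q (pairing opposite roots) or √230, √94 ∈ Q (other pairings), all impossible. Hence [Q(γ):Q] = 4 = [Q(√230, √94):Q], so Q(γ) = Q(√230, √94).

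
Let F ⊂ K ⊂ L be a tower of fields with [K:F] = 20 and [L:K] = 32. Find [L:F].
[L:F] = 640

The tower law says that for any tower of field extensions F ⊂ K ⊂ L with finite degrees, [L:F] = [L:K] · [K:F]. Here this gives [L:F] = 32 · 20 = 640.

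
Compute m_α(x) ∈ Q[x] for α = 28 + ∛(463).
m_α(x) = x^3 - 84x^2 + 2352x - 22415

Set β = α - 28 = ∛(463), so β^3 = 463. Then (α - 28)^3 - 463 = 0, i.e. α is a root of g(x) = (x - 28)^3 - 463 = x^3 - 84x^2 + 2352x - 22415. Since g(x) = h(x - 28) where h(x) = x^3 - 463, and h is irreducible over Q (because 463 is not a perfect cube, so h has no rational root, and a monic cubic with no rational root is irreducible), g is also irreducible (irreducibility is preserved under the substitution x → x - 28). Hence m_α(x) = x^3 - 84x^2 + 2352x - 22415.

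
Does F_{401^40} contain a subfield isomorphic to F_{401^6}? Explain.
No: F_{401^6} is not a subfield of F_{401^40}

F_{p^m} embeds in F_{p^n} iff m | n. Here 6 ∤ 40 (since 40 = 6·6 + 4 with remainder 4 ≠ 0), so F_{401^6} is not a subfield of F_{401^40}. Equivalently: if it were, the tower law would give 6 = [F_{401^6}:F_401] dividing [F_{401^40}:F_401] = 40, contradiction.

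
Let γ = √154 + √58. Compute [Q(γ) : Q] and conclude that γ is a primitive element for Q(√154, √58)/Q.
[Q(γ) : Q] = 4 (equivalently, Q(γ) = Q(√154, √58))

Obviously Q(γ) ⊆ Q(√154, √58), and [Q(√154, √58):Q] = 4 (since 154, 58 are distinct squarefree integers > 1 with 8932 not a perfect square). To show equality we compute the minimal polynomial of γ. From γ = √154 + √58: γ^2 = 154 + 2√(8932) + 58 = 212 + 2√(8932), so γ^2 - 212 = 2√(8932); squaring, (γ^2 - 212)^2 = 4·8932, i.e. γ^4 - 424γ^2 + 44944 - 35728 = 0, i.e. γ^4 - 424γ^2 + 9216 = 0. So γ is a root of x^4 - 424x^2 + 9216. This polynomial is irreducible over Q: it has no rational root (each ±√154 ± √58 is irrational), and any factorization into two quadratics over Q would force √(8932) ∈ Q (pairing opposite roots) or √154, √58 ∈ Q (other pairings), all impossible. Hence [Q(γ):Q] = 4 = [Q(√154, √58):Q], so Q(γ) = Q(√154, √58).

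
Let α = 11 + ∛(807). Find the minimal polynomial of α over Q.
m_α(x) = x^3 - 33x^2 + 363x - 2138

Set β = α - 11 = ∛(807), so β^3 = 807. Then (α - 11)^3 - 807 = 0, i.e. α is a root of g(x) = (x - 11)^3 - 807 = x^3 - 33x^2 + 363x - 2138. Since g(x) = h(x - 11) where h(x) = x^3 - 807, and h is irreducible over Q (because 807 is not a perfect cube, so h has no rational root, and a monic cubic with no rational root is irreducible), g is also irreducible (irreducibility is preserved under the substitution x → x - 11). Hence m_α(x) = x^3 - 33x^2 + 363x - 2138.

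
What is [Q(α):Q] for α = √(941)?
[Q(α):Q] = 2

[Q(α):Q] equals the degree of the minimal polynomial of α. Here α^2 = 941 and x^2 - 941 is irreducible (d = 941 is squarefree, ≠ 1, hence not a square), so deg(m_α) = 2. Thus [Q(α):Q] = 2.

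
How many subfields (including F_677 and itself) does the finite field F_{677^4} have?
F_{677^4} has 3 subfields

The subfields of F_{p^n} are exactly the fields F_{p^d} for d | n (each is the fixed field of the unique index-d subgroup of Gal(F_{p^n}/F_p) ≅ Z/nZ). The divisors of n = 4 are {1, 2, 4}, giving 3 subfields: F_{677^1}, F_{677^2}, F_{677^4}.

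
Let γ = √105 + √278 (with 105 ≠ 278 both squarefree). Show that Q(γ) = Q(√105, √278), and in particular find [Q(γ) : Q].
[Q(γ) : Q] = 4 (equivalently, Q(γ) = Q(√105, √278))

Obviously Q(γ) ⊆ Q(√105, √278), and [Q(√105, √278):Q] = 4 (since 105, 278 are distinct squarefree integers > 1 with 29190 not a perfect square). To show equality we compute the minimal polynomial of γ. From γ = √105 + √278: γ^2 = 105 + 2√(29190) + 278 = 383 + 2√(29190), so γ^2 - 383 = 2√(29190); squaring, (γ^2 - 383)^2 = 4·29190, i.e. γ^4 - 766γ^2 + 146689 - 116760 = 0, i.e. γ^4 - 766γ^2 + 29929 = 0. So γ is a root of x^4 - 766x^2 + 29929. This polynomial is irreducible over Q: it has no rational root (each ±√105 ± √278 is irrational), and any factorization into two quadratics over Q would force √(29190) ∈ Q (pairing opposite roots) or √105, √278 ∈ Q (other pairings), all impossible. Hence [Q(γ):Q] = 4 = [Q(√105, √278):Q], so Q(γ) = Q(√105, √278).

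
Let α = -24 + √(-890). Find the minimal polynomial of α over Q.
m_α(x) = x^2 + 48x + 1466

From α + 24 = √(-890), squaring gives (α + 24)^2 = -890, i.e. α^2 + 48α + 576 = -890, so α^2 + 48α + 1466 = 0. The discriminant of x^2 + 48x + 1466 is (48)^2 - 4·(1466) = 2304 - 5864 = -3560, and 4·(-890) is not a perfect square in Q since -890 is squarefree and ≠ 1. Hence x^2 + 48x + 1466 is irreducible over Q and is the minimal polynomial of α.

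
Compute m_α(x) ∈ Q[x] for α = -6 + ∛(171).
m_α(x) = x^3 + 18x^2 + 108x + 45

Set β = α + 6 = ∛(171), so β^3 = 171. Then (α + 6)^3 - 171 = 0, i.e. α is a root of g(x) = (x + 6)^3 - 171 = x^3 + 18x^2 + 108x + 45. Since g(x) = h(x + 6) where h(x) = x^3 - 171, and h is irreducible over Q (because 171 is not a perfect cube, so h has no rational root, and a monic cubic with no rational root is irreducible), g is also irreducible (irreducibility is preserved under the substitution x → x + 6). Hence m_α(x) = x^3 + 18x^2 + 108x + 45.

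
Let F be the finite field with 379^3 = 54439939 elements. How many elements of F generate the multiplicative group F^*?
There are φ(54439938) = 15279840 primitive elements

F_q^* is cyclic of order q - 1 = 54439938. A cyclic group of order m has exactly φ(m) generators. Here m = 54439938 = 2 · 3^4 · 7 · 61 · 787, so the number of primitive elements is φ(54439938) = 15279840.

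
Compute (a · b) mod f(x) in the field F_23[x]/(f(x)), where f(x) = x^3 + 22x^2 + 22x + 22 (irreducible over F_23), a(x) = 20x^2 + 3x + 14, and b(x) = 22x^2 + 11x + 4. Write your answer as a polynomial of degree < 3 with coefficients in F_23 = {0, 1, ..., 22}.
a · b ≡ 21x (mod f(x))

Multiply in F_23[x]: a(x)·b(x) = (20x^2 + 3x + 14)·(22x^2 + 11x + 4) = 3x^4 + 10x^3 + 7x^2 + 5x + 10. This has degree ≥ 3, so divide by f(x) over F_23: 3x^4 + 10x^3 + 7x^2 + 5x + 10 = (3x + 13)·(x^3 + 22x^2 + 22x + 22) + (21x). Hence a·b ≡ 21x (mod f). (F_23[x]/(f) is a field with 23^3 = 12167 elements since f is irreducible of degree 3.)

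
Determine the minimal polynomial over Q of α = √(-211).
m_α(x) = x^2 + 211

α satisfies α^2 + 211 = 0, so x^2 + 211 annihilates α. Since d = -211 is squarefree and ≠ 1, it is not a perfect square in Q, so x^2 + 211 has no rational root and is therefore irreducible over Q (a degree-2 polynomial over a field is irreducible iff it has no root). Hence m_α(x) = x^2 + 211.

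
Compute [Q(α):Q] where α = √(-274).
[Q(α):Q] = 2

[Q(α):Q] equals the degree of the minimal polynomial of α. Here α^2 = -274 and x^2 + 274 is irreducible (d = -274 is squarefree, ≠ 1, hence not a square), so deg(m_α) = 2. Thus [Q(α):Q] = 2.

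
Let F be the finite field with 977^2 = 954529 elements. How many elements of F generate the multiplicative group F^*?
There are φ(954528) = 311040 primitive elements

F_q^* is cyclic of order q - 1 = 954528. A cyclic group of order m has exactly φ(m) generators. Here m = 954528 = 2^5 · 3 · 61 · 163, so the number of primitive elements is φ(954528) = 311040.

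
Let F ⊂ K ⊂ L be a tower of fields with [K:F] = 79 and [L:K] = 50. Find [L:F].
[L:F] = 3950

The tower law says that for any tower of field extensions F ⊂ K ⊂ L with finite degrees, [L:F] = [L:K] · [K:F]. Here this gives [L:F] = 50 · 79 = 3950.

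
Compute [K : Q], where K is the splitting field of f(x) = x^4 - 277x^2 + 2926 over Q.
[K : Q] = 4

Solving the quadratic in x^2: x^2 = (277 ± √(277^2 - 4·2926))/2 = (277 ± √65025)/2 = (277 ± 255)/2, giving x^2 = 266 or x^2 = 11. So f(x) = (x^2 - 266)(x^2 - 11) and the roots of f are ±√266, ±√11. Hence the splitting field is K = Q(√266, √11). Since 266 and 11 are distinct squarefree integers > 1, their product 2926 is not a perfect square, so √11 ∉ Q(√266). By the tower law [K:Q] = [Q(√266,√11):Q(√266)] · [Q(√266):Q] = 2 · 2 = 4.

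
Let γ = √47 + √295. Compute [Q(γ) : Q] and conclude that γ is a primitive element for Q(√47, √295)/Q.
[Q(γ) : Q] = 4 (equivalently, Q(γ) = Q(√47, √295))

Obviously Q(γ) ⊆ Q(√47, √295), and [Q(√47, √295):Q] = 4 (since 47, 295 are distinct squarefree integers > 1 with 13865 not a perfect square). To show equality we compute the minimal polynomial of γ. From γ = √47 + √295: γ^2 = 47 + 2√(13865) + 295 = 342 + 2√(13865), so γ^2 - 342 = 2√(13865); squaring, (γ^2 - 342)^2 = 4·13865, i.e. γ^4 - 684γ^2 + 116964 - 55460 = 0, i.e. γ^4 - 684γ^2 + 61504 = 0. So γ is a root of x^4 - 684x^2 + 61504. This polynomial is irreducible over Q: it has no rational root (each ±√47 ± √295 is irrational), and any factorization into two quadratics over Q would force √(13865) ∈ Q (pairing opposite roots) or √47, √295 ∈ Q (other pairings), all impossible. Hence [Q(γ):Q] = 4 = [Q(√47, √295):Q], so Q(γ) = Q(√47, √295).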